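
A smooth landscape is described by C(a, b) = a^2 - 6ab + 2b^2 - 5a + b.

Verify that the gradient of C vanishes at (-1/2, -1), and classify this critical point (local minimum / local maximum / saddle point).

∇C = (2a - 6b - 5, -6a + 4b + 1); substituting (-1/2, -1) gives ∇C = (0, 0), so (-1/2, -1) is indeed a critical point.
The Hessian of C is constant: H = [[2, -6], [-6, 4]].
det(H) = 2·4 − (-6)² = -28.
Since det(H) < 0, H is indefinite and the critical point is a saddle point.

saddle point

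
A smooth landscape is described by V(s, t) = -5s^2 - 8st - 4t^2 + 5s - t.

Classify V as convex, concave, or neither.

V is quadratic, so its Hessian is the constant matrix H = [[-10, -8], [-8, -8]].
det(H) = 16, tr(H) = -18.
det(H) > 0 and tr(H) < 0, so H is negative definite everywhere: concave.

concave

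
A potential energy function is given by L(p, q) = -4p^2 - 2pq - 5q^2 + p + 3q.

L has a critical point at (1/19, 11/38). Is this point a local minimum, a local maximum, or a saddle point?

local maximum

The Hessian of L is constant: H = [[-8, -2], [-2, -10]].
det(H) = (-8)·(-10) − (-2)² = 76.
det(H) > 0 and tr(H) = -18 < 0, so H is negative definite and the point is a local maximum.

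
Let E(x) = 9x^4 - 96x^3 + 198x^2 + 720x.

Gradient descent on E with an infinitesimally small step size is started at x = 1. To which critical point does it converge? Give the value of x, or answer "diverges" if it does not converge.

E'(x) = 36(x - 5)(x - 4)(x + 1), so E'(1) = 864.
Gradient descent moves in the -E' direction, i.e. x is decreasing.
The nearest critical point in that direction is x = -1, where E'' = 1080 > 0 (a local minimum). The iterate converges there.

-1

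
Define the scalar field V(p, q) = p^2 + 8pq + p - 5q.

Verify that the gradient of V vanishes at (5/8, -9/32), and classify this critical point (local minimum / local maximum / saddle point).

saddle point

∇V = (2p + 8q + 1, 8p - 5); substituting (5/8, -9/32) gives ∇V = (0, 0), so (5/8, -9/32) is indeed a critical point.
The Hessian of V is constant: H = [[2, 8], [8, 0]].
det(H) = 2·0 − 8² = -64.
Since det(H) < 0, H is indefinite and the critical point is a saddle point.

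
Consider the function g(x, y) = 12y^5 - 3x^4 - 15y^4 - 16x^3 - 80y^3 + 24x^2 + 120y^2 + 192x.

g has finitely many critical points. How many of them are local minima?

g separates as a function of x plus a function of y, so ∇g=0 decouples.
∂g/∂x = -12(x - 2)(x + 2)(x + 4) = 0 at x ∈ {-4, -2, 2}; ∂g/∂y = 60y(y - 2)(y - 1)(y + 2) = 0 at y ∈ {-2, 0, 1, 2}.
The Hessian is diagonal: diag(g_xx, g_yy). Second derivatives: g_xx(-4)=-144, g_xx(-2)=96, g_xx(2)=-288; g_yy(-2)=-1440, g_yy(0)=240, g_yy(1)=-180, g_yy(2)=480.
Local minima occur where both diagonal entries positive: (-2, 0), (-2, 2). Count: 2.

2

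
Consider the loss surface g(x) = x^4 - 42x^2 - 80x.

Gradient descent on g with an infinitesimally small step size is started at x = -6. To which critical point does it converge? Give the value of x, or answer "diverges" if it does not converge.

-4

g'(x) = 4(x - 5)(x + 1)(x + 4), so g'(-6) = -440.
Gradient descent moves in the -g' direction, i.e. x is increasing.
The nearest critical point in that direction is x = -4, where g'' = 108 > 0 (a local minimum). The iterate converges there.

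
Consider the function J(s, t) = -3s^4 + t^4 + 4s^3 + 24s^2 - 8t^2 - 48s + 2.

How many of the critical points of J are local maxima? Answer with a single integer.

2

J separates as a function of s plus a function of t, so ∇J=0 decouples.
∂J/∂s = -12(s - 2)(s - 1)(s + 2) = 0 at s ∈ {-2, 1, 2}; ∂J/∂t = 4t(t - 2)(t + 2) = 0 at t ∈ {-2, 0, 2}.
The Hessian is diagonal: diag(J_ss, J_tt). Second derivatives: J_ss(-2)=-144, J_ss(1)=36, J_ss(2)=-48; J_tt(-2)=32, J_tt(0)=-16, J_tt(2)=32.
Local maxima occur where both diagonal entries negative: (-2, 0), (2, 0). Count: 2.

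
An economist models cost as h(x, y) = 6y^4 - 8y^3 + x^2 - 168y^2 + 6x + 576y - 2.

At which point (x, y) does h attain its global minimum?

h(x,y) separates as P(x) + Q(y) − 2, so its minimum is min P + min Q − 2.
P'(x) = 2x + 6 vanishes at x ∈ {-3}; Q'(y) = 24(y - 3)(y - 2)(y + 4) vanishes at y ∈ {-4, 2, 3}.
Local minima of P (where P''>0): P(-3)=-9. Local minima of Q: Q(-4)=-2944, Q(3)=486.
So the global minimum of h is P(-3) + Q(-4) − 2 = -9 − 2944 − 2 = -2955, attained at (-3, -4).

(-3, -4)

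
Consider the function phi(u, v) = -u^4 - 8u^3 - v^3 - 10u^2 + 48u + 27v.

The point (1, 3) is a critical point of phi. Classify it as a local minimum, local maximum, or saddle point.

local maximum

The mixed partial ∂²phi/∂u∂v is 0, so the Hessian at any point is diag(phi_uu, phi_vv) = diag(-4(3u^2 + 12u + 5), -6v).
At (1, 3): H = diag(-80, -18).
Both eigenvalues are negative, so H is negative definite: a local maximum.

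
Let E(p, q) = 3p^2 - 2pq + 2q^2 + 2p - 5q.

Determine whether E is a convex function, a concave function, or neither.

E is quadratic, so its Hessian is the constant matrix H = [[6, -2], [-2, 4]].
det(H) = 20, tr(H) = 10.
det(H) > 0 and tr(H) > 0, so H is positive definite everywhere: convex.

convex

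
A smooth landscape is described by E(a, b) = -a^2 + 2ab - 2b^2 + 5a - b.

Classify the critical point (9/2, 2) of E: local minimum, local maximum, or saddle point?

The Hessian of E is constant: H = [[-2, 2], [2, -4]].
det(H) = (-2)·(-4) − 2² = 4.
det(H) > 0 and tr(H) = -6 < 0, so H is negative definite and the point is a local maximum.

local maximum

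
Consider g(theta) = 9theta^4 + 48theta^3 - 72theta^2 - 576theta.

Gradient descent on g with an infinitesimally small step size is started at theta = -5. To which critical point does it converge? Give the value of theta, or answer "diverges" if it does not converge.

-4

g'(theta) = 36(theta - 2)(theta + 2)(theta + 4), so g'(-5) = -756.
Gradient descent moves in the -g' direction, i.e. theta is increasing.
The nearest critical point in that direction is theta = -4, where g'' = 432 > 0 (a local minimum). The iterate converges there.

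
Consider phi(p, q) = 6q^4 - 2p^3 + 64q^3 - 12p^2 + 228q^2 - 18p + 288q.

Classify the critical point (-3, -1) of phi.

The mixed partial ∂²phi/∂p∂q is 0, so the Hessian at any point is diag(phi_pp, phi_qq) = diag(-12(p + 2), 24(3q^2 + 16q + 19)).
At (-3, -1): H = diag(12, 144).
Both eigenvalues are positive, so H is positive definite: a local minimum.

local minimum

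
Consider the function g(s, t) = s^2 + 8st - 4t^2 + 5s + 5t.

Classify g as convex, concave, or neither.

neither

g is quadratic, so its Hessian is the constant matrix H = [[2, 8], [8, -8]].
det(H) = -80, tr(H) = -6.
det(H) < 0, so H is indefinite: neither convex nor concave.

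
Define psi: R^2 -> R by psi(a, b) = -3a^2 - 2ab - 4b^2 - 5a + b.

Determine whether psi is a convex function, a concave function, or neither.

psi is quadratic, so its Hessian is the constant matrix H = [[-6, -2], [-2, -8]].
det(H) = 44, tr(H) = -14.
det(H) > 0 and tr(H) < 0, so H is negative definite everywhere: concave.

concave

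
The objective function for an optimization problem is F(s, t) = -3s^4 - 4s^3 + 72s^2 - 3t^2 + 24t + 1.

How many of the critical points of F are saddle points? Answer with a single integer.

1

F separates as a function of s plus a function of t, so ∇F=0 decouples.
∂F/∂s = -12s(s - 3)(s + 4) = 0 at s ∈ {-4, 0, 3}; ∂F/∂t = -6(t - 4) = 0 at t ∈ {4}.
The Hessian is diagonal: diag(F_ss, F_tt). Second derivatives: F_ss(-4)=-336, F_ss(0)=144, F_ss(3)=-252; F_tt(4)=-6.
Saddle points occur where the two diagonal entries have opposite signs: (0, 4). Count: 1.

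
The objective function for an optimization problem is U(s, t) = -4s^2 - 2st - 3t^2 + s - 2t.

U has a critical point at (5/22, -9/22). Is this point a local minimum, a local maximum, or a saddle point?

local maximum

The Hessian of U is constant: H = [[-8, -2], [-2, -6]].
det(H) = (-8)·(-6) − (-2)² = 44.
det(H) > 0 and tr(H) = -14 < 0, so H is negative definite and the point is a local maximum.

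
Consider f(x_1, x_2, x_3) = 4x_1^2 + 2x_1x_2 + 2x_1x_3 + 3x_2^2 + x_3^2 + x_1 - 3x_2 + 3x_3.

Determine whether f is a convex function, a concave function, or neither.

f is quadratic, so its Hessian is the constant matrix H = [[8, 2, 2], [2, 6, 0], [2, 0, 2]].
Leading principal minors: 8, 44, 64.
All positive ⇒ H ≻ 0 ⇒ convex.

convex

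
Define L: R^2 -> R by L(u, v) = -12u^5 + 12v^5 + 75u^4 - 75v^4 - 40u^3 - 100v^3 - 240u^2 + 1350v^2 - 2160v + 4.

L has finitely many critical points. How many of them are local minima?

4

L separates as a function of u plus a function of v, so ∇L=0 decouples.
∂L/∂u = -60u(u - 4)(u - 2)(u + 1) = 0 at u ∈ {-1, 0, 2, 4}; ∂L/∂v = 60(v - 4)(v - 3)(v - 1)(v + 3) = 0 at v ∈ {-3, 1, 3, 4}.
The Hessian is diagonal: diag(L_uu, L_vv). Second derivatives: L_uu(-1)=900, L_uu(0)=-480, L_uu(2)=720, L_uu(4)=-2400; L_vv(-3)=-10080, L_vv(1)=1440, L_vv(3)=-720, L_vv(4)=1260.
Local minima occur where both diagonal entries positive: (-1, 1), (-1, 4), (2, 1), (2, 4). Count: 4.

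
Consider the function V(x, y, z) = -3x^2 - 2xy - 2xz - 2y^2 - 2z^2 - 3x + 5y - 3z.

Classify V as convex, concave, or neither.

concave

V is quadratic, so its Hessian is the constant matrix H = [[-6, -2, -2], [-2, -4, 0], [-2, 0, -4]].
Leading principal minors: -6, 20, -64.
Signs alternate −, +, − ⇒ H ≺ 0 ⇒ concave.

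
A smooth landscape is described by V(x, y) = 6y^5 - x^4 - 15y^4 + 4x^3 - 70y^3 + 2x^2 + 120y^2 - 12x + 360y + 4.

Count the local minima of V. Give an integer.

2

V separates as a function of x plus a function of y, so ∇V=0 decouples.
∂V/∂x = -4(x - 3)(x - 1)(x + 1) = 0 at x ∈ {-1, 1, 3}; ∂V/∂y = 30(y - 3)(y - 2)(y + 1)(y + 2) = 0 at y ∈ {-2, -1, 2, 3}.
The Hessian is diagonal: diag(V_xx, V_yy). Second derivatives: V_xx(-1)=-32, V_xx(1)=16, V_xx(3)=-32; V_yy(-2)=-600, V_yy(-1)=360, V_yy(2)=-360, V_yy(3)=600.
Local minima occur where both diagonal entries positive: (1, -1), (1, 3). Count: 2.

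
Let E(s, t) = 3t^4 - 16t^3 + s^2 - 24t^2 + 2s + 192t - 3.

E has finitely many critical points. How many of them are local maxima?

0

E separates as a function of s plus a function of t, so ∇E=0 decouples.
∂E/∂s = 2(s + 1) = 0 at s ∈ {-1}; ∂E/∂t = 12(t - 4)(t - 2)(t + 2) = 0 at t ∈ {-2, 2, 4}.
The Hessian is diagonal: diag(E_ss, E_tt). Second derivatives: E_ss(-1)=2; E_tt(-2)=288, E_tt(2)=-96, E_tt(4)=144.
Local maxima occur where both diagonal entries negative: none. Count: 0.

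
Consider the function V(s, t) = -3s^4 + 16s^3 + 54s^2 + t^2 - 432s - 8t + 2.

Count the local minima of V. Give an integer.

1

V separates as a function of s plus a function of t, so ∇V=0 decouples.
∂V/∂s = -12(s - 4)(s - 3)(s + 3) = 0 at s ∈ {-3, 3, 4}; ∂V/∂t = 2(t - 4) = 0 at t ∈ {4}.
The Hessian is diagonal: diag(V_ss, V_tt). Second derivatives: V_ss(-3)=-504, V_ss(3)=72, V_ss(4)=-84; V_tt(4)=2.
Local minima occur where both diagonal entries positive: (3, 4). Count: 1.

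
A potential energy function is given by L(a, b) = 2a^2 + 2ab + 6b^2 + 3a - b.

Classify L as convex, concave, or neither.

convex

L is quadratic, so its Hessian is the constant matrix H = [[4, 2], [2, 12]].
det(H) = 44, tr(H) = 16.
det(H) > 0 and tr(H) > 0, so H is positive definite everywhere: convex.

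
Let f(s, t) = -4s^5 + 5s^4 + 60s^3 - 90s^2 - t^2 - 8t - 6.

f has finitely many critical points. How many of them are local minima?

0

f separates as a function of s plus a function of t, so ∇f=0 decouples.
∂f/∂s = -20s(s - 3)(s - 1)(s + 3) = 0 at s ∈ {-3, 0, 1, 3}; ∂f/∂t = -2(t + 4) = 0 at t ∈ {-4}.
The Hessian is diagonal: diag(f_ss, f_tt). Second derivatives: f_ss(-3)=1440, f_ss(0)=-180, f_ss(1)=160, f_ss(3)=-720; f_tt(-4)=-2.
Local minima occur where both diagonal entries positive: none. Count: 0.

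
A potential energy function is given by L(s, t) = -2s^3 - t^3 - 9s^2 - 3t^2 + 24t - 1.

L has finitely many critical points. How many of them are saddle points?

L separates as a function of s plus a function of t, so ∇L=0 decouples.
∂L/∂s = -6s(s + 3) = 0 at s ∈ {-3, 0}; ∂L/∂t = -3(t - 2)(t + 4) = 0 at t ∈ {-4, 2}.
The Hessian is diagonal: diag(L_ss, L_tt). Second derivatives: L_ss(-3)=18, L_ss(0)=-18; L_tt(-4)=18, L_tt(2)=-18.
Saddle points occur where the two diagonal entries have opposite signs: (-3, 2), (0, -4). Count: 2.

2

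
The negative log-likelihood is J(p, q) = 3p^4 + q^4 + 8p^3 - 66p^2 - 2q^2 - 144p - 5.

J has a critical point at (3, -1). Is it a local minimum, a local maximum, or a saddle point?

The mixed partial ∂²J/∂p∂q is 0, so the Hessian at any point is diag(J_pp, J_qq) = diag(12(3p^2 + 4p - 11), 4(3q^2 - 1)).
At (3, -1): H = diag(336, 8).
Both eigenvalues are positive, so H is positive definite: a local minimum.

local minimum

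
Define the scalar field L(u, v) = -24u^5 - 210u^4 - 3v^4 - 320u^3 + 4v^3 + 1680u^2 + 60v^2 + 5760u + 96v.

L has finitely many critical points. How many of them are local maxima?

L separates as a function of u plus a function of v, so ∇L=0 decouples.
∂L/∂u = -120(u - 2)(u + 2)(u + 3)(u + 4) = 0 at u ∈ {-4, -3, -2, 2}; ∂L/∂v = -12(v - 4)(v + 1)(v + 2) = 0 at v ∈ {-2, -1, 4}.
The Hessian is diagonal: diag(L_uu, L_vv). Second derivatives: L_uu(-4)=1440, L_uu(-3)=-600, L_uu(-2)=960, L_uu(2)=-14400; L_vv(-2)=-72, L_vv(-1)=60, L_vv(4)=-360.
Local maxima occur where both diagonal entries negative: (-3, -2), (-3, 4), (2, -2), (2, 4). Count: 4.

4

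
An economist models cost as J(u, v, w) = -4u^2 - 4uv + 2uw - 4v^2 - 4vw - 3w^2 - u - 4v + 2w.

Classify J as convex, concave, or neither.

concave

J is quadratic, so its Hessian is the constant matrix H = [[-8, -4, 2], [-4, -8, -4], [2, -4, -6]].
Leading principal minors: -8, 48, -64.
Signs alternate −, +, − ⇒ H ≺ 0 ⇒ concave.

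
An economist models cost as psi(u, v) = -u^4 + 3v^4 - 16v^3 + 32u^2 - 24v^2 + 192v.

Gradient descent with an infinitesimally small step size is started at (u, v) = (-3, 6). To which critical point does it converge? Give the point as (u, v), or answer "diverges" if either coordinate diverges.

psi is separable, so gradient descent decouples: u follows -∂psi/∂u, v follows -∂psi/∂v.
∂psi/∂u = -4u(u - 4)(u + 4); at u=-3 this is -84, so u increases.
∂psi/∂v = 12(v - 4)(v - 2)(v + 2); at v=6 this is 768, so v decreases.
u converges to its nearest critical value 0 (a local min of the u-part); v converges to 4. The iterate converges to (0, 4).

(0, 4)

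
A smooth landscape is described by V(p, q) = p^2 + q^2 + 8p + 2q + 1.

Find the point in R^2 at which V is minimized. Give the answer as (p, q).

(-4, -1)

V(p,q) separates as A(p) + B(q) + 1, so its minimum is min A + min B + 1.
A'(p) = 2p + 8 vanishes at p ∈ {-4}; B'(q) = 2q + 2 vanishes at q ∈ {-1}.
Local minima of A (where A''>0): A(-4)=-16. Local minima of B: B(-1)=-1.
So the global minimum of V is A(-4) + B(-1) + 1 = -16 − 1 + 1 = -16, attained at (-4, -1).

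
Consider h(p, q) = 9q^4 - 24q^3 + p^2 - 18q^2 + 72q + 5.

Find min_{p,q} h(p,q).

h(p,q) separates as A(p) + B(q) + 5, so its minimum is min A + min B + 5.
A'(p) = 2p vanishes at p ∈ {0}; B'(q) = 36(q - 2)(q - 1)(q + 1) vanishes at q ∈ {-1, 1, 2}.
Local minima of A (where A''>0): A(0)=0. Local minima of B: B(-1)=-57, B(2)=24.
So the global minimum of h is A(0) + B(-1) + 5 = 0 − 57 + 5 = -52, attained at (0, -1).

-52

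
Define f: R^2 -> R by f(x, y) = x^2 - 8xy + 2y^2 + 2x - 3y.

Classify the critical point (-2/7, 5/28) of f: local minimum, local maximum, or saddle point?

The Hessian of f is constant: H = [[2, -8], [-8, 4]].
det(H) = 2·4 − (-8)² = -56.
Since det(H) < 0, H is indefinite and the critical point is a saddle point.

saddle point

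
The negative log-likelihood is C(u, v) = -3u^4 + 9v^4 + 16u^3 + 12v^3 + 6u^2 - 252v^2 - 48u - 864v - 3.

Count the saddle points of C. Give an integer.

5

C separates as a function of u plus a function of v, so ∇C=0 decouples.
∂C/∂u = -12(u - 4)(u - 1)(u + 1) = 0 at u ∈ {-1, 1, 4}; ∂C/∂v = 36(v - 4)(v + 2)(v + 3) = 0 at v ∈ {-3, -2, 4}.
The Hessian is diagonal: diag(C_uu, C_vv). Second derivatives: C_uu(-1)=-120, C_uu(1)=72, C_uu(4)=-180; C_vv(-3)=252, C_vv(-2)=-216, C_vv(4)=1512.
Saddle points occur where the two diagonal entries have opposite signs: (-1, -3), (-1, 4), (1, -2), (4, -3), (4, 4). Count: 5.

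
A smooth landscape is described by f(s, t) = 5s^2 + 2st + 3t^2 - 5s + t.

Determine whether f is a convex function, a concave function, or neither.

f is quadratic, so its Hessian is the constant matrix H = [[10, 2], [2, 6]].
det(H) = 56, tr(H) = 16.
det(H) > 0 and tr(H) > 0, so H is positive definite everywhere: convex.

convex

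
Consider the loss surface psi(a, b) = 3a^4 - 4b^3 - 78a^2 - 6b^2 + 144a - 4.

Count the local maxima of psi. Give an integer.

psi separates as a function of a plus a function of b, so ∇psi=0 decouples.
∂psi/∂a = 12(a - 3)(a - 1)(a + 4) = 0 at a ∈ {-4, 1, 3}; ∂psi/∂b = -12b(b + 1) = 0 at b ∈ {-1, 0}.
The Hessian is diagonal: diag(psi_aa, psi_bb). Second derivatives: psi_aa(-4)=420, psi_aa(1)=-120, psi_aa(3)=168; psi_bb(-1)=12, psi_bb(0)=-12.
Local maxima occur where both diagonal entries negative: (1, 0). Count: 1.

1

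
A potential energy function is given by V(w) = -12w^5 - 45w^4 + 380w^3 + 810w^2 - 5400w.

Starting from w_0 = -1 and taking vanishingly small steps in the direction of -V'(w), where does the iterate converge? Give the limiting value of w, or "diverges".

V'(w) = -60(w - 3)(w - 2)(w + 3)(w + 5), so V'(-1) = -5760.
Gradient descent moves in the -V' direction, i.e. w is increasing.
The nearest critical point in that direction is w = 2, where V'' = 2100 > 0 (a local minimum). The iterate converges there.

2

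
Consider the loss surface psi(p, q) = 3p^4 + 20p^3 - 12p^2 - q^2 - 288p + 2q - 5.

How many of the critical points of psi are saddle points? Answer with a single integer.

2

psi separates as a function of p plus a function of q, so ∇psi=0 decouples.
∂psi/∂p = 12(p - 2)(p + 3)(p + 4) = 0 at p ∈ {-4, -3, 2}; ∂psi/∂q = -2(q - 1) = 0 at q ∈ {1}.
The Hessian is diagonal: diag(psi_pp, psi_qq). Second derivatives: psi_pp(-4)=72, psi_pp(-3)=-60, psi_pp(2)=360; psi_qq(1)=-2.
Saddle points occur where the two diagonal entries have opposite signs: (-4, 1), (2, 1). Count: 2.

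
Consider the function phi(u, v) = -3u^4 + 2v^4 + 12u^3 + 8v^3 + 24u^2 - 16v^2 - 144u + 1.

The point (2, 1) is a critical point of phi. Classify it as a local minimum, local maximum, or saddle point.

local minimum

The mixed partial ∂²phi/∂u∂v is 0, so the Hessian at any point is diag(phi_uu, phi_vv) = diag(12(-3u^2 + 6u + 4), 8(3v^2 + 6v - 4)).
At (2, 1): H = diag(48, 40).
Both eigenvalues are positive, so H is positive definite: a local minimum.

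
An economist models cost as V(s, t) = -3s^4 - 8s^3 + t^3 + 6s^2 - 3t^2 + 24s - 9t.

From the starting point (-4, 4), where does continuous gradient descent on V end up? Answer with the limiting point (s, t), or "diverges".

diverges

V is separable, so gradient descent decouples: s follows -∂V/∂s, t follows -∂V/∂t.
∂V/∂s = -12(s - 1)(s + 1)(s + 2); at s=-4 this is 360, so s decreases.
∂V/∂t = 3(t - 3)(t + 1); at t=4 this is 15, so t decreases.
The s-coordinate has no critical point in that direction and runs off to infinity.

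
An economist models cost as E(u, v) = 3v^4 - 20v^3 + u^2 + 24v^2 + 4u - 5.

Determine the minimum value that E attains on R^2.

-137

E(u,v) separates as P(u) + Q(v) − 5, so its minimum is min P + min Q − 5.
P'(u) = 2u + 4 vanishes at u ∈ {-2}; Q'(v) = 12v(v - 4)(v - 1) vanishes at v ∈ {0, 1, 4}.
Local minima of P (where P''>0): P(-2)=-4. Local minima of Q: Q(0)=0, Q(4)=-128.
So the global minimum of E is P(-2) + Q(4) − 5 = -4 − 128 − 5 = -137, attained at (-2, 4).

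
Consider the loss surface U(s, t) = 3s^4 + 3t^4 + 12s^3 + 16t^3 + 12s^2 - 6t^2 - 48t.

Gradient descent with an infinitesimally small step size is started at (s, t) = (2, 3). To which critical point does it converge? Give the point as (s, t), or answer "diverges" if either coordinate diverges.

(0, 1)

U is separable, so gradient descent decouples: s follows -∂U/∂s, t follows -∂U/∂t.
∂U/∂s = 12s(s + 1)(s + 2); at s=2 this is 288, so s decreases.
∂U/∂t = 12(t - 1)(t + 1)(t + 4); at t=3 this is 672, so t decreases.
s converges to its nearest critical value 0 (a local min of the s-part); t converges to 1. The iterate converges to (0, 1).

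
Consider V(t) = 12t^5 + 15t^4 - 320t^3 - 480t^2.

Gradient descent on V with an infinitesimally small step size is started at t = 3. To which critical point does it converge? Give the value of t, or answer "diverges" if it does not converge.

4

V'(t) = 60t(t - 4)(t + 1)(t + 4), so V'(3) = -5040.
Gradient descent moves in the -V' direction, i.e. t is increasing.
The nearest critical point in that direction is t = 4, where V'' = 9600 > 0 (a local minimum). The iterate converges there.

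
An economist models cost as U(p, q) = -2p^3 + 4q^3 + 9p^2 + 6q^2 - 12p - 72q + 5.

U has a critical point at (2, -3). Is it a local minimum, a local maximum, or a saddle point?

The mixed partial ∂²U/∂p∂q is 0, so the Hessian at any point is diag(U_pp, U_qq) = diag(6(-2p + 3), 12(2q + 1)).
At (2, -3): H = diag(-6, -60).
Both eigenvalues are negative, so H is negative definite: a local maximum.

local maximum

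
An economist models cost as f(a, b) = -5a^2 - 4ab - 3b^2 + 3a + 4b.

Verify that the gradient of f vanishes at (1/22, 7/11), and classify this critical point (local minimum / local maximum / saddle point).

∇f = (-10a - 4b + 3, -4a - 6b + 4); substituting (1/22, 7/11) gives ∇f = (0, 0), so (1/22, 7/11) is indeed a critical point.
The Hessian of f is constant: H = [[-10, -4], [-4, -6]].
det(H) = (-10)·(-6) − (-4)² = 44.
det(H) > 0 and tr(H) = -16 < 0, so H is negative definite and the point is a local maximum.

local maximum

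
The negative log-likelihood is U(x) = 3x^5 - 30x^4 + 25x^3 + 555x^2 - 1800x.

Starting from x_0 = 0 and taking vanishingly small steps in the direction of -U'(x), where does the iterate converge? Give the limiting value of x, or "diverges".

U'(x) = 15(x - 5)(x - 4)(x - 2)(x + 3), so U'(0) = -1800.
Gradient descent moves in the -U' direction, i.e. x is increasing.
The nearest critical point in that direction is x = 2, where U'' = 450 > 0 (a local minimum). The iterate converges there.

2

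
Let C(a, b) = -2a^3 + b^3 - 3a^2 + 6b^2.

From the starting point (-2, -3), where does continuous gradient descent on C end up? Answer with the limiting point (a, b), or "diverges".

(-1, 0)

C is separable, so gradient descent decouples: a follows -∂C/∂a, b follows -∂C/∂b.
∂C/∂a = -6a(a + 1); at a=-2 this is -12, so a increases.
∂C/∂b = 3b(b + 4); at b=-3 this is -9, so b increases.
a converges to its nearest critical value -1 (a local min of the a-part); b converges to 0. The iterate converges to (-1, 0).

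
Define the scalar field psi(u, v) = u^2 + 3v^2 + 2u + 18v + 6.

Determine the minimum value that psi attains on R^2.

psi(u,v) separates as P(u) + Q(v) + 6, so its minimum is min P + min Q + 6.
P'(u) = 2u + 2 vanishes at u ∈ {-1}; Q'(v) = 6v + 18 vanishes at v ∈ {-3}.
Local minima of P (where P''>0): P(-1)=-1. Local minima of Q: Q(-3)=-27.
So the global minimum of psi is P(-1) + Q(-3) + 6 = -1 − 27 + 6 = -22, attained at (-1, -3).

-22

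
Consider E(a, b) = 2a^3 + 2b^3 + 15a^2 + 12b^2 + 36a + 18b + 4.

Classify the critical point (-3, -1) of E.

The mixed partial ∂²E/∂a∂b is 0, so the Hessian at any point is diag(E_aa, E_bb) = diag(6(2a + 5), 12(b + 2)).
At (-3, -1): H = diag(-6, 12).
The eigenvalues have opposite signs, so H is indefinite: a saddle point.

saddle point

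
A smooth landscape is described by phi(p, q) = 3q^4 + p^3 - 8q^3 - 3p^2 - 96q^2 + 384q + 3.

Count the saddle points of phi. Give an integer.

phi separates as a function of p plus a function of q, so ∇phi=0 decouples.
∂phi/∂p = 3p(p - 2) = 0 at p ∈ {0, 2}; ∂phi/∂q = 12(q - 4)(q - 2)(q + 4) = 0 at q ∈ {-4, 2, 4}.
The Hessian is diagonal: diag(phi_pp, phi_qq). Second derivatives: phi_pp(0)=-6, phi_pp(2)=6; phi_qq(-4)=576, phi_qq(2)=-144, phi_qq(4)=192.
Saddle points occur where the two diagonal entries have opposite signs: (0, -4), (0, 4), (2, 2). Count: 3.

3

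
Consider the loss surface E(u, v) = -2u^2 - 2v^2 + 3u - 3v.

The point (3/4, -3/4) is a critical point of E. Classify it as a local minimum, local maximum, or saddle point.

local maximum

The Hessian of E is constant: H = [[-4, 0], [0, -4]].
det(H) = (-4)·(-4) − 0² = 16.
det(H) > 0 and tr(H) = -8 < 0, so H is negative definite and the point is a local maximum.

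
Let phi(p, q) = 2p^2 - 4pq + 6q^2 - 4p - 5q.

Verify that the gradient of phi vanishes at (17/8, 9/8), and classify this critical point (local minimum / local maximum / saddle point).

∇phi = (4p - 4q - 4, -4p + 12q - 5); substituting (17/8, 9/8) gives ∇phi = (0, 0), so (17/8, 9/8) is indeed a critical point.
The Hessian of phi is constant: H = [[4, -4], [-4, 12]].
det(H) = 4·12 − (-4)² = 32.
det(H) > 0 and tr(H) = 16 > 0, so H is positive definite and the point is a local minimum.

local minimum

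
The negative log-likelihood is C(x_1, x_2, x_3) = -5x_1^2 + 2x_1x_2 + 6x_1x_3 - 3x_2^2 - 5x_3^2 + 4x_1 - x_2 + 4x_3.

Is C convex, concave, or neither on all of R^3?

concave

C is quadratic, so its Hessian is the constant matrix H = [[-10, 2, 6], [2, -6, 0], [6, 0, -10]].
Leading principal minors: -10, 56, -344.
Signs alternate −, +, − ⇒ H ≺ 0 ⇒ concave.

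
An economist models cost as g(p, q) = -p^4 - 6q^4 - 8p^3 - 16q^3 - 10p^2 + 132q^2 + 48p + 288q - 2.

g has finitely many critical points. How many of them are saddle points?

4

g separates as a function of p plus a function of q, so ∇g=0 decouples.
∂g/∂p = -4(p - 1)(p + 3)(p + 4) = 0 at p ∈ {-4, -3, 1}; ∂g/∂q = -24(q - 3)(q + 1)(q + 4) = 0 at q ∈ {-4, -1, 3}.
The Hessian is diagonal: diag(g_pp, g_qq). Second derivatives: g_pp(-4)=-20, g_pp(-3)=16, g_pp(1)=-80; g_qq(-4)=-504, g_qq(-1)=288, g_qq(3)=-672.
Saddle points occur where the two diagonal entries have opposite signs: (-4, -1), (-3, -4), (-3, 3), (1, -1). Count: 4.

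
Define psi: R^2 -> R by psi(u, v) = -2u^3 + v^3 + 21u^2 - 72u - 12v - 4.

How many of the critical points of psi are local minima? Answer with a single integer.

psi separates as a function of u plus a function of v, so ∇psi=0 decouples.
∂psi/∂u = -6(u - 4)(u - 3) = 0 at u ∈ {3, 4}; ∂psi/∂v = 3(v - 2)(v + 2) = 0 at v ∈ {-2, 2}.
The Hessian is diagonal: diag(psi_uu, psi_vv). Second derivatives: psi_uu(3)=6, psi_uu(4)=-6; psi_vv(-2)=-12, psi_vv(2)=12.
Local minima occur where both diagonal entries positive: (3, 2). Count: 1.

1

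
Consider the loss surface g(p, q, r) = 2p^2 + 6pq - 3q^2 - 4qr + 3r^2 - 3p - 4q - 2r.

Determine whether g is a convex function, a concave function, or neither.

neither

g is quadratic, so its Hessian is the constant matrix H = [[4, 6, 0], [6, -6, -4], [0, -4, 6]].
Leading principal minors: 4, -60, -424.
Neither pattern holds ⇒ H is indefinite ⇒ neither convex nor concave.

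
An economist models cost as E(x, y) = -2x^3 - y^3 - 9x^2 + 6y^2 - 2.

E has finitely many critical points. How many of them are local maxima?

1

E separates as a function of x plus a function of y, so ∇E=0 decouples.
∂E/∂x = -6x(x + 3) = 0 at x ∈ {-3, 0}; ∂E/∂y = -3y(y - 4) = 0 at y ∈ {0, 4}.
The Hessian is diagonal: diag(E_xx, E_yy). Second derivatives: E_xx(-3)=18, E_xx(0)=-18; E_yy(0)=12, E_yy(4)=-12.
Local maxima occur where both diagonal entries negative: (0, 4). Count: 1.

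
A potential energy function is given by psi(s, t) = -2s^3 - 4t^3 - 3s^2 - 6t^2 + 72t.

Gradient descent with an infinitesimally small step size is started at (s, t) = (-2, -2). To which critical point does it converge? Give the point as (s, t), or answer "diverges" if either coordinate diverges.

psi is separable, so gradient descent decouples: s follows -∂psi/∂s, t follows -∂psi/∂t.
∂psi/∂s = -6s(s + 1); at s=-2 this is -12, so s increases.
∂psi/∂t = -12(t - 2)(t + 3); at t=-2 this is 48, so t decreases.
s converges to its nearest critical value -1 (a local min of the s-part); t converges to -3. The iterate converges to (-1, -3).

(-1, -3)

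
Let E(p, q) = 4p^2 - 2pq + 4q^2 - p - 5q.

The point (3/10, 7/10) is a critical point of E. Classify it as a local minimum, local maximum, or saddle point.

local minimum

The Hessian of E is constant: H = [[8, -2], [-2, 8]].
det(H) = 8·8 − (-2)² = 60.
det(H) > 0 and tr(H) = 16 > 0, so H is positive definite and the point is a local minimum.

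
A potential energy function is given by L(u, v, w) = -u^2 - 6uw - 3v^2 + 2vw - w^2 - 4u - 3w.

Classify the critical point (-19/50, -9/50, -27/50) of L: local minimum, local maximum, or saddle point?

The Hessian is constant: H = [[-2, 0, -6], [0, -6, 2], [-6, 2, -2]].
Leading principal minors: Δ₁ = -2, Δ₂ = 12, Δ₃ = 200.
The minors fit neither the all-positive nor the alternating-sign pattern, so H is indefinite: a saddle point.

saddle point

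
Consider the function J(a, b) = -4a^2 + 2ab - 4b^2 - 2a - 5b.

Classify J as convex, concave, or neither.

concave

J is quadratic, so its Hessian is the constant matrix H = [[-8, 2], [2, -8]].
det(H) = 60, tr(H) = -16.
det(H) > 0 and tr(H) < 0, so H is negative definite everywhere: concave.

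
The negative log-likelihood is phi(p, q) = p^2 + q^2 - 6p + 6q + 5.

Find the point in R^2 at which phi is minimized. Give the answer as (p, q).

(3, -3)

phi(p,q) separates as A(p) + B(q) + 5, so its minimum is min A + min B + 5.
A'(p) = 2p - 6 vanishes at p ∈ {3}; B'(q) = 2q + 6 vanishes at q ∈ {-3}.
Local minima of A (where A''>0): A(3)=-9. Local minima of B: B(-3)=-9.
So the global minimum of phi is A(3) + B(-3) + 5 = -9 − 9 + 5 = -13, attained at (3, -3).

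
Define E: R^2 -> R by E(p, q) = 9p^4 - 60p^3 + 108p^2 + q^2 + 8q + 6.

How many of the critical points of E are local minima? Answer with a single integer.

2

E separates as a function of p plus a function of q, so ∇E=0 decouples.
∂E/∂p = 36p(p - 3)(p - 2) = 0 at p ∈ {0, 2, 3}; ∂E/∂q = 2(q + 4) = 0 at q ∈ {-4}.
The Hessian is diagonal: diag(E_pp, E_qq). Second derivatives: E_pp(0)=216, E_pp(2)=-72, E_pp(3)=108; E_qq(-4)=2.
Local minima occur where both diagonal entries positive: (0, -4), (3, -4). Count: 2.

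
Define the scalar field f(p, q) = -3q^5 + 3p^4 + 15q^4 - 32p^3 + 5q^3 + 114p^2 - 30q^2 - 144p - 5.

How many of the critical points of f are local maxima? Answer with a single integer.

2

f separates as a function of p plus a function of q, so ∇f=0 decouples.
∂f/∂p = 12(p - 4)(p - 3)(p - 1) = 0 at p ∈ {1, 3, 4}; ∂f/∂q = -15q(q - 4)(q - 1)(q + 1) = 0 at q ∈ {-1, 0, 1, 4}.
The Hessian is diagonal: diag(f_pp, f_qq). Second derivatives: f_pp(1)=72, f_pp(3)=-24, f_pp(4)=36; f_qq(-1)=150, f_qq(0)=-60, f_qq(1)=90, f_qq(4)=-900.
Local maxima occur where both diagonal entries negative: (3, 0), (3, 4). Count: 2.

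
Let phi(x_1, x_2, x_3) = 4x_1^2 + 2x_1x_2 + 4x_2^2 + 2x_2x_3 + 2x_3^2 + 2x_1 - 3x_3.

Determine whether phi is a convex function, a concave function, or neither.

convex

phi is quadratic, so its Hessian is the constant matrix H = [[8, 2, 0], [2, 8, 2], [0, 2, 4]].
Leading principal minors: 8, 60, 208.
All positive ⇒ H ≻ 0 ⇒ convex.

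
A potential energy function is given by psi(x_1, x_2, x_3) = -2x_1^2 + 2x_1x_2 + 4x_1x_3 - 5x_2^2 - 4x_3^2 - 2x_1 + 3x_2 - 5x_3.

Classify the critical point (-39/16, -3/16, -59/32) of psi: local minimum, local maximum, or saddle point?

local maximum

The Hessian is constant: H = [[-4, 2, 4], [2, -10, 0], [4, 0, -8]].
Leading principal minors: Δ₁ = -4, Δ₂ = 36, Δ₃ = -128.
The minors alternate sign starting negative (−, +, −), so H is negative definite: a local maximum.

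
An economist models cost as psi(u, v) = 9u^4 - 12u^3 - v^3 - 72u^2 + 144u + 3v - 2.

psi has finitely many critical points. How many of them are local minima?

psi separates as a function of u plus a function of v, so ∇psi=0 decouples.
∂psi/∂u = 36(u - 2)(u - 1)(u + 2) = 0 at u ∈ {-2, 1, 2}; ∂psi/∂v = -3(v - 1)(v + 1) = 0 at v ∈ {-1, 1}.
The Hessian is diagonal: diag(psi_uu, psi_vv). Second derivatives: psi_uu(-2)=432, psi_uu(1)=-108, psi_uu(2)=144; psi_vv(-1)=6, psi_vv(1)=-6.
Local minima occur where both diagonal entries positive: (-2, -1), (2, -1). Count: 2.

2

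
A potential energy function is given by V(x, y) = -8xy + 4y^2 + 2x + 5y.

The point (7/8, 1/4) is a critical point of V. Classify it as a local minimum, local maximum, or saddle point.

saddle point

The Hessian of V is constant: H = [[0, -8], [-8, 8]].
det(H) = 0·8 − (-8)² = -64.
Since det(H) < 0, H is indefinite and the critical point is a saddle point.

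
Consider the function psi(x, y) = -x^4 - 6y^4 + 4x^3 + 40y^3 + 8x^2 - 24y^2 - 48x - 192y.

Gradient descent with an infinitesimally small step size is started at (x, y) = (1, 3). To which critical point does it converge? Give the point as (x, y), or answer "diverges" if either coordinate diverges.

psi is separable, so gradient descent decouples: x follows -∂psi/∂x, y follows -∂psi/∂y.
∂psi/∂x = -4(x - 3)(x - 2)(x + 2); at x=1 this is -24, so x increases.
∂psi/∂y = -24(y - 4)(y - 2)(y + 1); at y=3 this is 96, so y decreases.
x converges to its nearest critical value 2 (a local min of the x-part); y converges to 2. The iterate converges to (2, 2).

(2, 2)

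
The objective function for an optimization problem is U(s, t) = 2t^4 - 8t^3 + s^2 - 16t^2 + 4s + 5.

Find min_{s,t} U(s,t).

U(s,t) separates as P(s) + Q(t) + 5, so its minimum is min P + min Q + 5.
P'(s) = 2s + 4 vanishes at s ∈ {-2}; Q'(t) = 8t(t - 4)(t + 1) vanishes at t ∈ {-1, 0, 4}.
Local minima of P (where P''>0): P(-2)=-4. Local minima of Q: Q(-1)=-6, Q(4)=-256.
So the global minimum of U is P(-2) + Q(4) + 5 = -4 − 256 + 5 = -255, attained at (-2, 4).

-255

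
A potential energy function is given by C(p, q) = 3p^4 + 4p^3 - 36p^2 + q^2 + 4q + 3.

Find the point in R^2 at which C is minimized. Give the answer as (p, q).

(-3, -2)

C(p,q) separates as A(p) + B(q) + 3, so its minimum is min A + min B + 3.
A'(p) = 12p(p - 2)(p + 3) vanishes at p ∈ {-3, 0, 2}; B'(q) = 2q + 4 vanishes at q ∈ {-2}.
Local minima of A (where A''>0): A(-3)=-189, A(2)=-64. Local minima of B: B(-2)=-4.
So the global minimum of C is A(-3) + B(-2) + 3 = -189 − 4 + 3 = -190, attained at (-3, -2).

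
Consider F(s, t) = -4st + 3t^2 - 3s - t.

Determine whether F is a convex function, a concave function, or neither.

neither

F is quadratic, so its Hessian is the constant matrix H = [[0, -4], [-4, 6]].
det(H) = -16, tr(H) = 6.
det(H) < 0, so H is indefinite: neither convex nor concave.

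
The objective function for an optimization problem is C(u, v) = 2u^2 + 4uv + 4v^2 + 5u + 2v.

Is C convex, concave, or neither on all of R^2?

convex

C is quadratic, so its Hessian is the constant matrix H = [[4, 4], [4, 8]].
det(H) = 16, tr(H) = 12.
det(H) > 0 and tr(H) > 0, so H is positive definite everywhere: convex.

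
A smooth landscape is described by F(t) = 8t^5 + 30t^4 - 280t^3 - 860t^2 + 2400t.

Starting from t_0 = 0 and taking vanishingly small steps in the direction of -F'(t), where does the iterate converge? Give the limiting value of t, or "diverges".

-3

F'(t) = 40(t - 4)(t - 1)(t + 3)(t + 5), so F'(0) = 2400.
Gradient descent moves in the -F' direction, i.e. t is decreasing.
The nearest critical point in that direction is t = -3, where F'' = 2240 > 0 (a local minimum). The iterate converges there.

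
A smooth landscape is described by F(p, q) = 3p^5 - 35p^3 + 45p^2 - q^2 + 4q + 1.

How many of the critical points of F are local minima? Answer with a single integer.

F separates as a function of p plus a function of q, so ∇F=0 decouples.
∂F/∂p = 15p(p - 2)(p - 1)(p + 3) = 0 at p ∈ {-3, 0, 1, 2}; ∂F/∂q = -2(q - 2) = 0 at q ∈ {2}.
The Hessian is diagonal: diag(F_pp, F_qq). Second derivatives: F_pp(-3)=-900, F_pp(0)=90, F_pp(1)=-60, F_pp(2)=150; F_qq(2)=-2.
Local minima occur where both diagonal entries positive: none. Count: 0.

0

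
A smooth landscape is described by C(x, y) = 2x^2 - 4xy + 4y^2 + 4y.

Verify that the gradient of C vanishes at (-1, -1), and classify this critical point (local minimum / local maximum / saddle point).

∇C = (4x - 4y, -4x + 8y + 4); substituting (-1, -1) gives ∇C = (0, 0), so (-1, -1) is indeed a critical point.
The Hessian of C is constant: H = [[4, -4], [-4, 8]].
det(H) = 4·8 − (-4)² = 16.
det(H) > 0 and tr(H) = 12 > 0, so H is positive definite and the point is a local minimum.

local minimum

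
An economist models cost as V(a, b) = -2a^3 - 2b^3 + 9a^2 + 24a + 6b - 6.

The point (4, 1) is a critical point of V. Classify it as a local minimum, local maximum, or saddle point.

local maximum

The mixed partial ∂²V/∂a∂b is 0, so the Hessian at any point is diag(V_aa, V_bb) = diag(6(-2a + 3), -12b).
At (4, 1): H = diag(-30, -12).
Both eigenvalues are negative, so H is negative definite: a local maximum.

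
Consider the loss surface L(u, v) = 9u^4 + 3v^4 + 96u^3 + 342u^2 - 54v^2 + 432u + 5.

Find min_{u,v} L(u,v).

-415

L(u,v) separates as P(u) + Q(v) + 5, so its minimum is min P + min Q + 5.
P'(u) = 36(u + 1)(u + 3)(u + 4) vanishes at u ∈ {-4, -3, -1}; Q'(v) = 12v(v - 3)(v + 3) vanishes at v ∈ {-3, 0, 3}.
Local minima of P (where P''>0): P(-4)=-96, P(-1)=-177. Local minima of Q: Q(-3)=-243, Q(3)=-243.
So the global minimum of L is P(-1) + Q(-3) + 5 = -177 − 243 + 5 = -415, attained at (-1, -3).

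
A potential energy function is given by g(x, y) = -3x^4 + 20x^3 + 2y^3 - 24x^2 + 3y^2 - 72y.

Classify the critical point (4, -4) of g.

local maximum

The mixed partial ∂²g/∂x∂y is 0, so the Hessian at any point is diag(g_xx, g_yy) = diag(12(-3x^2 + 10x - 4), 6(2y + 1)).
At (4, -4): H = diag(-144, -42).
Both eigenvalues are negative, so H is negative definite: a local maximum.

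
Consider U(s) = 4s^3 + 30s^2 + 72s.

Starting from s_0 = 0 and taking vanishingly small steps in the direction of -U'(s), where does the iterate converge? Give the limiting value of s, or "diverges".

U'(s) = 12(s + 2)(s + 3), so U'(0) = 72.
Gradient descent moves in the -U' direction, i.e. s is decreasing.
The nearest critical point in that direction is s = -2, where U'' = 12 > 0 (a local minimum). The iterate converges there.

-2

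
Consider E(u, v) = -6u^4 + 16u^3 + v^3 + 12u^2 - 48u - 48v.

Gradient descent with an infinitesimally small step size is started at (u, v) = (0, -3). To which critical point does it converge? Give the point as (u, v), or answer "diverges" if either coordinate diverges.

(1, 4)

E is separable, so gradient descent decouples: u follows -∂E/∂u, v follows -∂E/∂v.
∂E/∂u = -24(u - 2)(u - 1)(u + 1); at u=0 this is -48, so u increases.
∂E/∂v = 3(v - 4)(v + 4); at v=-3 this is -21, so v increases.
u converges to its nearest critical value 1 (a local min of the u-part); v converges to 4. The iterate converges to (1, 4).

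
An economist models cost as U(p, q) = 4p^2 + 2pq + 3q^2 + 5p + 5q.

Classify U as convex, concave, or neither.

U is quadratic, so its Hessian is the constant matrix H = [[8, 2], [2, 6]].
det(H) = 44, tr(H) = 14.
det(H) > 0 and tr(H) > 0, so H is positive definite everywhere: convex.

convex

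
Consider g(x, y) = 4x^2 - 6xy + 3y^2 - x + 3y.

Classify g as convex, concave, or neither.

convex

g is quadratic, so its Hessian is the constant matrix H = [[8, -6], [-6, 6]].
det(H) = 12, tr(H) = 14.
det(H) > 0 and tr(H) > 0, so H is positive definite everywhere: convex.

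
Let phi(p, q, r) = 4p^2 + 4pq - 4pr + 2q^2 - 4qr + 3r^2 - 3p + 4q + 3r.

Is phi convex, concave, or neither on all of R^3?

convex

phi is quadratic, so its Hessian is the constant matrix H = [[8, 4, -4], [4, 4, -4], [-4, -4, 6]].
Leading principal minors: 8, 16, 32.
All positive ⇒ H ≻ 0 ⇒ convex.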